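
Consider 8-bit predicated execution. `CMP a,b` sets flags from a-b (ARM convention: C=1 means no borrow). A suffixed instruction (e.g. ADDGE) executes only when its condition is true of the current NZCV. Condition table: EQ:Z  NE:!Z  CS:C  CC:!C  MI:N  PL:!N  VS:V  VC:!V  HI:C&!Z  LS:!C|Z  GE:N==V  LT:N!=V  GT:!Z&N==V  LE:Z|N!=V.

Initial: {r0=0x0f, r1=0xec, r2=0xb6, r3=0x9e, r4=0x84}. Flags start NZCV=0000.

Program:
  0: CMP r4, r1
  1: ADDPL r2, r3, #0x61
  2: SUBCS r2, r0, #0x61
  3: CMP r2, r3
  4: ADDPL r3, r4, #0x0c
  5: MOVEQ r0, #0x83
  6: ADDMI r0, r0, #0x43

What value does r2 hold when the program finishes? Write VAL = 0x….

VAL = 0xb6

0: ✓ CMP  NZCV=1000
1: · ADDPL
2: · SUBCS
3: ✓ CMP  NZCV=0010
4: ✓ ADDPL  r3←0x90
5: · MOVEQ
6: · ADDMI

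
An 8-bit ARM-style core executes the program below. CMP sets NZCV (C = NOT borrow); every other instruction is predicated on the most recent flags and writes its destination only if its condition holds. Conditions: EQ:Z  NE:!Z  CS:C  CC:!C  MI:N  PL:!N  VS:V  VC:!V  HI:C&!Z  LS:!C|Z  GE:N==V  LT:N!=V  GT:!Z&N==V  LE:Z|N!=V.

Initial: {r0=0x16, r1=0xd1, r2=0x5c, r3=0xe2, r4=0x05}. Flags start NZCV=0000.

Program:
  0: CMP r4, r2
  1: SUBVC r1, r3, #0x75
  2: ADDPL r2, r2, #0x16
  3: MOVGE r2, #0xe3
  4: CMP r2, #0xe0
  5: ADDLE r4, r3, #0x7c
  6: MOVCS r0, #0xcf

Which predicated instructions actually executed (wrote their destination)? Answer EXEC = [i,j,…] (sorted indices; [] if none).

EXEC = [1]

[0] flags=1000 → (cmp)
[1] flags=1000 VC?T → r1=0x6d
[2] flags=1000 PL?F → skip
[3] flags=1000 GE?F → skip
[4] flags=0000 → (cmp)
[5] flags=0000 LE?F → skip
[6] flags=0000 CS?F → skip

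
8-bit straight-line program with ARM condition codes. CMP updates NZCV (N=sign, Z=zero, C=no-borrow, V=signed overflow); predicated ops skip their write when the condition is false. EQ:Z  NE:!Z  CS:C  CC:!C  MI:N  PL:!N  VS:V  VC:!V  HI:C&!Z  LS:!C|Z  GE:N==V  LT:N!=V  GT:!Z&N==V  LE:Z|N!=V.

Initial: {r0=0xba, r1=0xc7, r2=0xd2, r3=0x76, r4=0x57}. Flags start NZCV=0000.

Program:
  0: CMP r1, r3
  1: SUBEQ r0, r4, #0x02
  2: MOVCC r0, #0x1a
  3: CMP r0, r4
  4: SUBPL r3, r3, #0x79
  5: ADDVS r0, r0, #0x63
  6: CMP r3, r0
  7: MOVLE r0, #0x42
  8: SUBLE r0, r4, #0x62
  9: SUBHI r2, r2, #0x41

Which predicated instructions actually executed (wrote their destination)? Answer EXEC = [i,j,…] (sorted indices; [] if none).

EXEC = [4,5,7,8,9]

0: ✓ CMP  NZCV=0011
1: · SUBEQ
2: · MOVCC
3: ✓ CMP  NZCV=0011
4: ✓ SUBPL  r3←0xfd
5: ✓ ADDVS  r0←0x1d
6: ✓ CMP  NZCV=1010
7: ✓ MOVLE  r0←0x42
8: ✓ SUBLE  r0←0xf5
9: ✓ SUBHI  r2←0x91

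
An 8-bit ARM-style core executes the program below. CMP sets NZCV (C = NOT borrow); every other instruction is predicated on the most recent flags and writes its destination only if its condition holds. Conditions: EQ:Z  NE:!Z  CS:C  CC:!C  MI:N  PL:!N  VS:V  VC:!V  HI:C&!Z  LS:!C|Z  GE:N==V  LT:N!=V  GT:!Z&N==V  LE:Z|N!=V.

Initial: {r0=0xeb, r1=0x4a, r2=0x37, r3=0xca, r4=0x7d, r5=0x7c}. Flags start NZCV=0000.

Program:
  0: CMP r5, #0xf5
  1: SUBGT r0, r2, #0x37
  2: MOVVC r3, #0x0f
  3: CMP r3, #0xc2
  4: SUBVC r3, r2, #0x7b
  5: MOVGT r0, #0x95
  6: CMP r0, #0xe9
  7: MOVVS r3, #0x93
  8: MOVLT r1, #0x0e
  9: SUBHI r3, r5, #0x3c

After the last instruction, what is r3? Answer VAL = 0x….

VAL = 0xbc

[0] flags=1001 → (cmp)
[1] flags=1001 GT?T → r0=0x00
[2] flags=1001 VC?F → skip
[3] flags=0010 → (cmp)
[4] flags=0010 VC?T → r3=0xbc
[5] flags=0010 GT?T → r0=0x95
[6] flags=1000 → (cmp)
[7] flags=1000 VS?F → skip
[8] flags=1000 LT?T → r1=0x0e
[9] flags=1000 HI?F → skip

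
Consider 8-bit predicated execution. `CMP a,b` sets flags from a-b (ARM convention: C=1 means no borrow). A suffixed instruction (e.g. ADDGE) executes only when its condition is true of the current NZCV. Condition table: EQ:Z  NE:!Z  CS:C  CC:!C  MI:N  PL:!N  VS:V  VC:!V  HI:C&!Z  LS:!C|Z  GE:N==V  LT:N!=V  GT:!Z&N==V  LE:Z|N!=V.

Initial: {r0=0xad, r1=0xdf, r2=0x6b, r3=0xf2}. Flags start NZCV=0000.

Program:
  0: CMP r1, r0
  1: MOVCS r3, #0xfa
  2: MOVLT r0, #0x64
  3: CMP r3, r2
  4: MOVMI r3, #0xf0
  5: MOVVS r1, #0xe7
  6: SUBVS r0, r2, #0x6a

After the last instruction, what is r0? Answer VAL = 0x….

0: ✓ CMP  NZCV=0010
1: ✓ MOVCS  r3←0xfa
2: · MOVLT
3: ✓ CMP  NZCV=1010
4: ✓ MOVMI  r3←0xf0
5: · MOVVS
6: · SUBVS

VAL = 0xad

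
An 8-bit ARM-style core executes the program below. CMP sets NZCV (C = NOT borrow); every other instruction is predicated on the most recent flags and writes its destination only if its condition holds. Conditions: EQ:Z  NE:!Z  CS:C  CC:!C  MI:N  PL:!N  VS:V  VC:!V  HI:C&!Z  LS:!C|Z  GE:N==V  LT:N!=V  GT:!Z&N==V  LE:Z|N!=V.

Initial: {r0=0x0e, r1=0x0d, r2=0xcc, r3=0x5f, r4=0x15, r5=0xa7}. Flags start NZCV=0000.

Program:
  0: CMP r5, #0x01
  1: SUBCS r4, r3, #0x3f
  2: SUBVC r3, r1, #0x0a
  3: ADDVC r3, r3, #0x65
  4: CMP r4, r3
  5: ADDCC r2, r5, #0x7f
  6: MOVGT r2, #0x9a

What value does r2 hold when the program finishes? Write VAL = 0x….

VAL = 0x26

0: ✓ CMP  NZCV=1010
1: ✓ SUBCS  r4←0x20
2: ✓ SUBVC  r3←0x03
3: ✓ ADDVC  r3←0x68
4: ✓ CMP  NZCV=1000
5: ✓ ADDCC  r2←0x26
6: · MOVGT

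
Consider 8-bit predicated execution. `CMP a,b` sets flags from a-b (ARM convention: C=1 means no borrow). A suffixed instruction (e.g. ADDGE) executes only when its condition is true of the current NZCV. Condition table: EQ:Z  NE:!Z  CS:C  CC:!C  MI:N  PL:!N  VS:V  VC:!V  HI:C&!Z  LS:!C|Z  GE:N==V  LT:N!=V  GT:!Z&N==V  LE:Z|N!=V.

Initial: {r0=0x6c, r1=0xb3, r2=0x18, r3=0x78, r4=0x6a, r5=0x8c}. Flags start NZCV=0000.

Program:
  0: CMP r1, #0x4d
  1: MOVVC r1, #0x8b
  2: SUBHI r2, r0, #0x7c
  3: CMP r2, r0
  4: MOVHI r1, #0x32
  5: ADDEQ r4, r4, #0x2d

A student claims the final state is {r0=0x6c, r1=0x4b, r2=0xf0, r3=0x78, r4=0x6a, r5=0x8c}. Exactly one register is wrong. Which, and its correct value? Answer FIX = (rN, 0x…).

[0] flags=0011 → (cmp)
[1] flags=0011 VC?F → skip
[2] flags=0011 HI?T → r2=0xf0
[3] flags=1010 → (cmp)
[4] flags=1010 HI?T → r1=0x32
[5] flags=1010 EQ?F → skip

FIX = (r1, 0x32)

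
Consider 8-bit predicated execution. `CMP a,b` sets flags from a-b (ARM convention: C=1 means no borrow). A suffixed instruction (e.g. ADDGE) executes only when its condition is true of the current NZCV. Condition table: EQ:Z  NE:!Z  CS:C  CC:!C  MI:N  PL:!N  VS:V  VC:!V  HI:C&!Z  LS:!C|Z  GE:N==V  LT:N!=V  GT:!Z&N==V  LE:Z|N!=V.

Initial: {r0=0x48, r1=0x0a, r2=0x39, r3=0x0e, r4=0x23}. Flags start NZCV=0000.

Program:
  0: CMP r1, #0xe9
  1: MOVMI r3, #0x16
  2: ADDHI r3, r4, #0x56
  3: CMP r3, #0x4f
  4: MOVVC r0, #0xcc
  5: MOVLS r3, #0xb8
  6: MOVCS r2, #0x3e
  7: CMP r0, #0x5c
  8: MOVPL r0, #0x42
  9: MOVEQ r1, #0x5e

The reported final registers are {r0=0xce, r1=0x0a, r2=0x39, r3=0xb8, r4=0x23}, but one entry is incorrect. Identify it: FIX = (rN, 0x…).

FIX = (r0, 0x42)

[0] flags=0000 → (cmp)
[1] flags=0000 MI?F → skip
[2] flags=0000 HI?F → skip
[3] flags=1000 → (cmp)
[4] flags=1000 VC?T → r0=0xcc
[5] flags=1000 LS?T → r3=0xb8
[6] flags=1000 CS?F → skip
[7] flags=0011 → (cmp)
[8] flags=0011 PL?T → r0=0x42
[9] flags=0011 EQ?F → skip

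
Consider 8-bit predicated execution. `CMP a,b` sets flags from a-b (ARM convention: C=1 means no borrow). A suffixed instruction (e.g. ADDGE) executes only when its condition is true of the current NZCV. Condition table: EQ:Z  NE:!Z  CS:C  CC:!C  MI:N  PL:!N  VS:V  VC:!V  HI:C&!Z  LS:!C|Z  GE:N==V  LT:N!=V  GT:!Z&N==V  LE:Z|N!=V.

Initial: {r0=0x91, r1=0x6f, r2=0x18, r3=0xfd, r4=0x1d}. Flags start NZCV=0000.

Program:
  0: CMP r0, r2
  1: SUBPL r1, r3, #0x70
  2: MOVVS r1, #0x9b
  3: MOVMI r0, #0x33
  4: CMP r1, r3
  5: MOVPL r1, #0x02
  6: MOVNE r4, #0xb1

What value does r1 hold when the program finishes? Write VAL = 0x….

[0] flags=0011 → (cmp)
[1] flags=0011 PL?T → r1=0x8d
[2] flags=0011 VS?T → r1=0x9b
[3] flags=0011 MI?F → skip
[4] flags=1000 → (cmp)
[5] flags=1000 PL?F → skip
[6] flags=1000 NE?T → r4=0xb1

VAL = 0x9b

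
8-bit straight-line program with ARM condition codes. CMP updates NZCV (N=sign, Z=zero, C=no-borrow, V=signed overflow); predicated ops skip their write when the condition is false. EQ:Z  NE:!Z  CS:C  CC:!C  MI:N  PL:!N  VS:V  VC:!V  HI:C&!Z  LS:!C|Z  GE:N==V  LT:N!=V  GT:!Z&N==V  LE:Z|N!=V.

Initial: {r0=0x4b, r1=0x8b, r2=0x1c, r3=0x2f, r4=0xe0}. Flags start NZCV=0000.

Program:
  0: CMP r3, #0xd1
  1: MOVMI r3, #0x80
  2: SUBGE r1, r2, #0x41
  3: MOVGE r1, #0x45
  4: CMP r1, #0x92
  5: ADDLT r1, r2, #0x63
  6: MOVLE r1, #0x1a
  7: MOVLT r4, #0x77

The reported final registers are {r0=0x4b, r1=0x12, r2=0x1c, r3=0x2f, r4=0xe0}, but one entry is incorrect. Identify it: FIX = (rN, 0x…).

0: ✓ CMP  NZCV=0000
1: · MOVMI
2: ✓ SUBGE  r1←0xdb
3: ✓ MOVGE  r1←0x45
4: ✓ CMP  NZCV=1001
5: · ADDLT
6: · MOVLE
7: · MOVLT

FIX = (r1, 0x45)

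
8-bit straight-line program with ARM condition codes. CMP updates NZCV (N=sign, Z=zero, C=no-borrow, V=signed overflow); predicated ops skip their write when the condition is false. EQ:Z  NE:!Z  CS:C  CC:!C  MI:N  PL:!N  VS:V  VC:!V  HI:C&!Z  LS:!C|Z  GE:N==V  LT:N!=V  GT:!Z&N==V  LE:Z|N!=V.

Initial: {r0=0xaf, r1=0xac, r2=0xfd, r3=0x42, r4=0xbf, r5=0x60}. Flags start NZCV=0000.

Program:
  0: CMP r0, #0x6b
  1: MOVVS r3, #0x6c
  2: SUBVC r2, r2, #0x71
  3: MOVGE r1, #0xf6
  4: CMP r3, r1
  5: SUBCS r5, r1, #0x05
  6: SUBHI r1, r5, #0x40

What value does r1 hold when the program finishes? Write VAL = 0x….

[0] flags=0011 → (cmp)
[1] flags=0011 VS?T → r3=0x6c
[2] flags=0011 VC?F → skip
[3] flags=0011 GE?F → skip
[4] flags=1001 → (cmp)
[5] flags=1001 CS?F → skip
[6] flags=1001 HI?F → skip

VAL = 0xac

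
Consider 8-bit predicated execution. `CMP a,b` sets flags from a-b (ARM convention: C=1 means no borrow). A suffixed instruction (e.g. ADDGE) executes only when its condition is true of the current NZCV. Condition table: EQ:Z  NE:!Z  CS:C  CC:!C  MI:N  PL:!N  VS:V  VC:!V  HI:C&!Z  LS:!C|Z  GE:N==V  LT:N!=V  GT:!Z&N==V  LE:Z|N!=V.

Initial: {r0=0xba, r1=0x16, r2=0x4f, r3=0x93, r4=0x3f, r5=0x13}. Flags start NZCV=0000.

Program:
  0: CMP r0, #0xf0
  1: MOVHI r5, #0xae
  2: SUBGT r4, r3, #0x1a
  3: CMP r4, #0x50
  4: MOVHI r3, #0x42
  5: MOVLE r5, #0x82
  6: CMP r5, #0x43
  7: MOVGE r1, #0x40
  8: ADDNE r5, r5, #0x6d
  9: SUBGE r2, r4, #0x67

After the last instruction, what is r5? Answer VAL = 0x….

[0] flags=1000 → (cmp)
[1] flags=1000 HI?F → skip
[2] flags=1000 GT?F → skip
[3] flags=1000 → (cmp)
[4] flags=1000 HI?F → skip
[5] flags=1000 LE?T → r5=0x82
[6] flags=0011 → (cmp)
[7] flags=0011 GE?F → skip
[8] flags=0011 NE?T → r5=0xef
[9] flags=0011 GE?F → skip

VAL = 0xef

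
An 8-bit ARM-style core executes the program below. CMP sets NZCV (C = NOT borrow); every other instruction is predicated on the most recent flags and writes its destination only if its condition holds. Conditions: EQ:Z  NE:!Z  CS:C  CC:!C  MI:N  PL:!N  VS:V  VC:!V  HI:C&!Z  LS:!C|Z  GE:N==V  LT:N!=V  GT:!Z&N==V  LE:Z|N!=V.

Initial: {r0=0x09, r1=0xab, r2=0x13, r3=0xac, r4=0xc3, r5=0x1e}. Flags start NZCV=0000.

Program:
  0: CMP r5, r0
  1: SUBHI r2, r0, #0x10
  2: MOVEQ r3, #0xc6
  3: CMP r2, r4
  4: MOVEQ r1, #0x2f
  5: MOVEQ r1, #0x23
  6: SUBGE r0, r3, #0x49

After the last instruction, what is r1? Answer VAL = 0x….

VAL = 0xab

0: ✓ CMP  NZCV=0010
1: ✓ SUBHI  r2←0xf9
2: · MOVEQ
3: ✓ CMP  NZCV=0010
4: · MOVEQ
5: · MOVEQ
6: ✓ SUBGE  r0←0x63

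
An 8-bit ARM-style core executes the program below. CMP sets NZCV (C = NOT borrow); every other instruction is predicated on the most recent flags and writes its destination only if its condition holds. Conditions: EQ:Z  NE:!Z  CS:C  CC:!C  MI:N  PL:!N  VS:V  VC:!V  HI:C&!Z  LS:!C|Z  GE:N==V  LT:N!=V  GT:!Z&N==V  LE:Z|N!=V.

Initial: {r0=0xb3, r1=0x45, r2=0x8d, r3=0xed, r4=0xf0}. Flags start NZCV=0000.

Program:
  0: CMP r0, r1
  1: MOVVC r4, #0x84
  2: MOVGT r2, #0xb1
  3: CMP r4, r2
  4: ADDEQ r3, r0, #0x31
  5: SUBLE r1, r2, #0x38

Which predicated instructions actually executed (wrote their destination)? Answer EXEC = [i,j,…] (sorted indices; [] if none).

0: ✓ CMP  NZCV=0011
1: · MOVVC
2: · MOVGT
3: ✓ CMP  NZCV=0010
4: · ADDEQ
5: · SUBLE

EXEC = []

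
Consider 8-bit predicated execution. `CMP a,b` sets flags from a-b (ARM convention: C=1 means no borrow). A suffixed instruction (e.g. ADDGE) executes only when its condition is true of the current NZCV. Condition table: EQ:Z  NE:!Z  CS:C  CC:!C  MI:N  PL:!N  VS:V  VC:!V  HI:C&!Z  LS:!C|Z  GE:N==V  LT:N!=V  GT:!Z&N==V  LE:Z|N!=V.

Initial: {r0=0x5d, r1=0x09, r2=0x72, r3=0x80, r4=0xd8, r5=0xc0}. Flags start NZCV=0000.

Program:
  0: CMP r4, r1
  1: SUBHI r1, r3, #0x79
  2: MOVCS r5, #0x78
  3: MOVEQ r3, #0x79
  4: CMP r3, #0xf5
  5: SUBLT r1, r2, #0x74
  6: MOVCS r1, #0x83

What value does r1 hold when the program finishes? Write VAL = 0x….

0: ✓ CMP  NZCV=1010
1: ✓ SUBHI  r1←0x07
2: ✓ MOVCS  r5←0x78
3: · MOVEQ
4: ✓ CMP  NZCV=1000
5: ✓ SUBLT  r1←0xfe
6: · MOVCS

VAL = 0xfe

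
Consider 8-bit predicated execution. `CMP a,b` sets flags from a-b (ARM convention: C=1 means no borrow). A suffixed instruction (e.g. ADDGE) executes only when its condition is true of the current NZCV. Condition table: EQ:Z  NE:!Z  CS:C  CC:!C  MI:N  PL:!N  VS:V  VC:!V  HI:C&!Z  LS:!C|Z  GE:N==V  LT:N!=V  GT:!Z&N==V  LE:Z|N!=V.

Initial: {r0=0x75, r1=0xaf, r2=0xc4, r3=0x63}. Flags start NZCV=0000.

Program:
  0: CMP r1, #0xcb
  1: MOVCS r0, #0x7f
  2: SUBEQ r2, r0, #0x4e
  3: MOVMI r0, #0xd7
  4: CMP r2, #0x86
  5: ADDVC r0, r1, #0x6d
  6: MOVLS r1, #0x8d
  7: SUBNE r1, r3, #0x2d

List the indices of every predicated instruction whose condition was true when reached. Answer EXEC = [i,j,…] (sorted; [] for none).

[0] flags=1000 → (cmp)
[1] flags=1000 CS?F → skip
[2] flags=1000 EQ?F → skip
[3] flags=1000 MI?T → r0=0xd7
[4] flags=0010 → (cmp)
[5] flags=0010 VC?T → r0=0x1c
[6] flags=0010 LS?F → skip
[7] flags=0010 NE?T → r1=0x36

EXEC = [3,5,7]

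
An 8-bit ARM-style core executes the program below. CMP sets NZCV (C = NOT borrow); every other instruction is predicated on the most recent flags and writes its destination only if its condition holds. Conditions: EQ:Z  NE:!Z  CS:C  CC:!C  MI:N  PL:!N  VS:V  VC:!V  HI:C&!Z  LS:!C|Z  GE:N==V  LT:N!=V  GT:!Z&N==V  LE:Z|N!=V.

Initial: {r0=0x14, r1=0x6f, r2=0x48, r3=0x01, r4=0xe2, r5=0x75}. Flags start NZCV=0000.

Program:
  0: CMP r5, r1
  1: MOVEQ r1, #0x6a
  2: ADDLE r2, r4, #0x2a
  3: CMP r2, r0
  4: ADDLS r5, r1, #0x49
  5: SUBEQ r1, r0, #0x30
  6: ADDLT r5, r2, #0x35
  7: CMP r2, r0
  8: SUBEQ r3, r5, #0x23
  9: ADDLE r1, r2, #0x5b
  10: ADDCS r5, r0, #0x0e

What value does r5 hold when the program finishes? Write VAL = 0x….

VAL = 0x22

[0] flags=0010 → (cmp)
[1] flags=0010 EQ?F → skip
[2] flags=0010 LE?F → skip
[3] flags=0010 → (cmp)
[4] flags=0010 LS?F → skip
[5] flags=0010 EQ?F → skip
[6] flags=0010 LT?F → skip
[7] flags=0010 → (cmp)
[8] flags=0010 EQ?F → skip
[9] flags=0010 LE?F → skip
[10] flags=0010 CS?T → r5=0x22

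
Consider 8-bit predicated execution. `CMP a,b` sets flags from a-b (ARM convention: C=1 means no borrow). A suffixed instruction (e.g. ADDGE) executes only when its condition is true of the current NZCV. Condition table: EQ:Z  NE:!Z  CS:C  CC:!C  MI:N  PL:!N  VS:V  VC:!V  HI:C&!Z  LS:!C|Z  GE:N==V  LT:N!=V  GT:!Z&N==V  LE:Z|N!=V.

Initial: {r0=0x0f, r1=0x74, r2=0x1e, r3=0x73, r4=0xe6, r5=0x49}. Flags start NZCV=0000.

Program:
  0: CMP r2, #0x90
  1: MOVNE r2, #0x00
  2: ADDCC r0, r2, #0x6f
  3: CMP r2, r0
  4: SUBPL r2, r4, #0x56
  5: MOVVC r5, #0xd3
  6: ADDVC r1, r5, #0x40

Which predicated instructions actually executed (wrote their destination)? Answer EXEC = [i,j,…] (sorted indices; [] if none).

EXEC = [1,2,5,6]

0: ✓ CMP  NZCV=1001
1: ✓ MOVNE  r2←0x00
2: ✓ ADDCC  r0←0x6f
3: ✓ CMP  NZCV=1000
4: · SUBPL
5: ✓ MOVVC  r5←0xd3
6: ✓ ADDVC  r1←0x13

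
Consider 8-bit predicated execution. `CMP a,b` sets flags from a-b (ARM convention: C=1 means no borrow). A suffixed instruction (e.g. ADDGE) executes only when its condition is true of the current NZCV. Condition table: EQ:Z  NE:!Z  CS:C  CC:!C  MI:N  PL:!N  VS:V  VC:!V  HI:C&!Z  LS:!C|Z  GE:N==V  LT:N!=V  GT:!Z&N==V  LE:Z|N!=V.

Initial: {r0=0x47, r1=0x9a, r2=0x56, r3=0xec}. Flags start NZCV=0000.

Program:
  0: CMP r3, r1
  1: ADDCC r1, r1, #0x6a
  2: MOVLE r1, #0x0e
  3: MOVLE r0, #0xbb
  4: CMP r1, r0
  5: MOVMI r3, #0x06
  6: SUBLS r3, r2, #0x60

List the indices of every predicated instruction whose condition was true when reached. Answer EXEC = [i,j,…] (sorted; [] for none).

EXEC = []

[0] flags=0010 → (cmp)
[1] flags=0010 CC?F → skip
[2] flags=0010 LE?F → skip
[3] flags=0010 LE?F → skip
[4] flags=0011 → (cmp)
[5] flags=0011 MI?F → skip
[6] flags=0011 LS?F → skip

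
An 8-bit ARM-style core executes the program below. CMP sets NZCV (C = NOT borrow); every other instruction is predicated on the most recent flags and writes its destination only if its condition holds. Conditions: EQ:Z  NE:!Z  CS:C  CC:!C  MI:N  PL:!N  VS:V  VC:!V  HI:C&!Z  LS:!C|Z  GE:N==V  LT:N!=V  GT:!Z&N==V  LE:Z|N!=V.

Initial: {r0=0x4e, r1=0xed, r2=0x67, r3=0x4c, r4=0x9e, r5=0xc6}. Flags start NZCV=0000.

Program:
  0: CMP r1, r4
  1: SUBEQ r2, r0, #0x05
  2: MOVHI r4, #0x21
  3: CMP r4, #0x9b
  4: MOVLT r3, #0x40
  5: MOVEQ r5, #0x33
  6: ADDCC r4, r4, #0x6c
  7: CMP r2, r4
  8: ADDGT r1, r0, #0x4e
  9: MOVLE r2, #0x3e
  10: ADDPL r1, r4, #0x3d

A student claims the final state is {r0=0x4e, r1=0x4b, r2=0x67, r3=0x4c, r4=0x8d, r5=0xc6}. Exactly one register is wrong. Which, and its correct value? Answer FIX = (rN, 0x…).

[0] flags=0010 → (cmp)
[1] flags=0010 EQ?F → skip
[2] flags=0010 HI?T → r4=0x21
[3] flags=1001 → (cmp)
[4] flags=1001 LT?F → skip
[5] flags=1001 EQ?F → skip
[6] flags=1001 CC?T → r4=0x8d
[7] flags=1001 → (cmp)
[8] flags=1001 GT?T → r1=0x9c
[9] flags=1001 LE?F → skip
[10] flags=1001 PL?F → skip

FIX = (r1, 0x9c)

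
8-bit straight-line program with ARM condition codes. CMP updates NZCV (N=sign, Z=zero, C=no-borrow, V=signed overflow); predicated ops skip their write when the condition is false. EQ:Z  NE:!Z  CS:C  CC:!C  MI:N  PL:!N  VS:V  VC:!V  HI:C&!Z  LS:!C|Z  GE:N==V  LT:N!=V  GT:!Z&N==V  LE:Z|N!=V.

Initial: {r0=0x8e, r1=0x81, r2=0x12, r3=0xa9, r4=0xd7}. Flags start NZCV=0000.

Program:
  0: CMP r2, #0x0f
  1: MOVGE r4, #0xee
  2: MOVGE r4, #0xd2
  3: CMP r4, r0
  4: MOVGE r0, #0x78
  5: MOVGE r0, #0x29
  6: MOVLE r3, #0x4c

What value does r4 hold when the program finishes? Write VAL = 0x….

0: ✓ CMP  NZCV=0010
1: ✓ MOVGE  r4←0xee
2: ✓ MOVGE  r4←0xd2
3: ✓ CMP  NZCV=0010
4: ✓ MOVGE  r0←0x78
5: ✓ MOVGE  r0←0x29
6: · MOVLE

VAL = 0xd2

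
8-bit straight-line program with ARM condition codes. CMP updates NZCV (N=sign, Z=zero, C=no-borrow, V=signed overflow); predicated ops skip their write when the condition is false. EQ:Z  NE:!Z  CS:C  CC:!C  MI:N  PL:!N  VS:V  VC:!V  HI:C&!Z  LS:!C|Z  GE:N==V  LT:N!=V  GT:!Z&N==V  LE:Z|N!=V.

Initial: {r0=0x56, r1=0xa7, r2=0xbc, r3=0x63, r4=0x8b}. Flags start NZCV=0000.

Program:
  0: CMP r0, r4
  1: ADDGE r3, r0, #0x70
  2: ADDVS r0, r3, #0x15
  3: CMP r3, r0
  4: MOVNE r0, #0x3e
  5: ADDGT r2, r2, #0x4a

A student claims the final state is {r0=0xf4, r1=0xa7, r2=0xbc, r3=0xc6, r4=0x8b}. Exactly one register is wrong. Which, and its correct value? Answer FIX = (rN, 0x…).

FIX = (r0, 0x3e)

[0] flags=1001 → (cmp)
[1] flags=1001 GE?T → r3=0xc6
[2] flags=1001 VS?T → r0=0xdb
[3] flags=1000 → (cmp)
[4] flags=1000 NE?T → r0=0x3e
[5] flags=1000 GT?F → skip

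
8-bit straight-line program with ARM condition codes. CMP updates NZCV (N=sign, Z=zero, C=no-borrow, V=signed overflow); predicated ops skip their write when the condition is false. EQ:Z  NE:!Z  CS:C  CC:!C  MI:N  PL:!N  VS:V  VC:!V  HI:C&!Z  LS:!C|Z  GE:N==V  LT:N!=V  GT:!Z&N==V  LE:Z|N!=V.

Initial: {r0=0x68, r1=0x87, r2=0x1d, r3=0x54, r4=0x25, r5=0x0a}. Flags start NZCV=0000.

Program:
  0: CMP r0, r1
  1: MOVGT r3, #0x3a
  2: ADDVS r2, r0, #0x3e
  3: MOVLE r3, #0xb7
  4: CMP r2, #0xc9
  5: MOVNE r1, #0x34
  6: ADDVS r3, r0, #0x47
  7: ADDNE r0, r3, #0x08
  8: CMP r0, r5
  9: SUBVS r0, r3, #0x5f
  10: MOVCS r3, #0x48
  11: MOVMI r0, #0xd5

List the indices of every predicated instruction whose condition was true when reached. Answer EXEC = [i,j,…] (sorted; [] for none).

[0] flags=1001 → (cmp)
[1] flags=1001 GT?T → r3=0x3a
[2] flags=1001 VS?T → r2=0xa6
[3] flags=1001 LE?F → skip
[4] flags=1000 → (cmp)
[5] flags=1000 NE?T → r1=0x34
[6] flags=1000 VS?F → skip
[7] flags=1000 NE?T → r0=0x42
[8] flags=0010 → (cmp)
[9] flags=0010 VS?F → skip
[10] flags=0010 CS?T → r3=0x48
[11] flags=0010 MI?F → skip

EXEC = [1,2,5,7,10]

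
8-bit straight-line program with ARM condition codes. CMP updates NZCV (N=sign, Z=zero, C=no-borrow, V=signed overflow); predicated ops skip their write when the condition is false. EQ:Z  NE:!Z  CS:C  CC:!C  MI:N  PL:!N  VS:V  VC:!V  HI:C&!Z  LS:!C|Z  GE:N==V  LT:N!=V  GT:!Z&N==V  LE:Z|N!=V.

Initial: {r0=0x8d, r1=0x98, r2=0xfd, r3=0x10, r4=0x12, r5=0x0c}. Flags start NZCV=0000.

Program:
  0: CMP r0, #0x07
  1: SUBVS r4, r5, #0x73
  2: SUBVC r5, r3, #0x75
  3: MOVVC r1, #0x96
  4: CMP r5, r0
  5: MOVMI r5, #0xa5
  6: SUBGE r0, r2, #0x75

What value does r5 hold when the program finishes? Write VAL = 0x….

[0] flags=1010 → (cmp)
[1] flags=1010 VS?F → skip
[2] flags=1010 VC?T → r5=0x9b
[3] flags=1010 VC?T → r1=0x96
[4] flags=0010 → (cmp)
[5] flags=0010 MI?F → skip
[6] flags=0010 GE?T → r0=0x88

VAL = 0x9b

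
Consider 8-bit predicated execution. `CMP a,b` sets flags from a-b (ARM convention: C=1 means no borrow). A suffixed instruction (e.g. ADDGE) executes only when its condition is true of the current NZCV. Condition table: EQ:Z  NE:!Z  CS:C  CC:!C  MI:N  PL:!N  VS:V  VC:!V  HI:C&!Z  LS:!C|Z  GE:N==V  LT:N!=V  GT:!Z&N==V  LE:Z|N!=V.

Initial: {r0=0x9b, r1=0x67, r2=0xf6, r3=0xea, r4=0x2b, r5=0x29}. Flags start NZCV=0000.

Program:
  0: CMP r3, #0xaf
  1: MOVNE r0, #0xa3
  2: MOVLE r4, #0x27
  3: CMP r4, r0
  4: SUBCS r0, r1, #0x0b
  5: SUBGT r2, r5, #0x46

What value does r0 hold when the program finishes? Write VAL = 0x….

VAL = 0xa3

[0] flags=0010 → (cmp)
[1] flags=0010 NE?T → r0=0xa3
[2] flags=0010 LE?F → skip
[3] flags=1001 → (cmp)
[4] flags=1001 CS?F → skip
[5] flags=1001 GT?T → r2=0xe3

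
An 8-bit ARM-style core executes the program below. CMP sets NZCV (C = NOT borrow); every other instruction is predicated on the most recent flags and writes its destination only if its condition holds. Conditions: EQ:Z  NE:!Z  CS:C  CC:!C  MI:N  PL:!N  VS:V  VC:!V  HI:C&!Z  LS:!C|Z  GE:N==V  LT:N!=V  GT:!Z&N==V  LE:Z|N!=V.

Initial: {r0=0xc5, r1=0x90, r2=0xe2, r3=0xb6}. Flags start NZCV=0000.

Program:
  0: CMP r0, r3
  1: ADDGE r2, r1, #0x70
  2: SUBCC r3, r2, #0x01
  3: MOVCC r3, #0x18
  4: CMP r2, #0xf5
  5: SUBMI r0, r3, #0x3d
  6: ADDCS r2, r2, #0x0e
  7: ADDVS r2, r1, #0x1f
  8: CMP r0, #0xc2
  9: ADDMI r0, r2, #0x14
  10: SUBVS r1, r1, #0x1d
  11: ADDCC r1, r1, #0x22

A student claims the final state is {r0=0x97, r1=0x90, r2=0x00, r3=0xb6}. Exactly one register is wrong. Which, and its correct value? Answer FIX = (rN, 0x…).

FIX = (r0, 0xc5)

[0] flags=0010 → (cmp)
[1] flags=0010 GE?T → r2=0x00
[2] flags=0010 CC?F → skip
[3] flags=0010 CC?F → skip
[4] flags=0000 → (cmp)
[5] flags=0000 MI?F → skip
[6] flags=0000 CS?F → skip
[7] flags=0000 VS?F → skip
[8] flags=0010 → (cmp)
[9] flags=0010 MI?F → skip
[10] flags=0010 VS?F → skip
[11] flags=0010 CC?F → skip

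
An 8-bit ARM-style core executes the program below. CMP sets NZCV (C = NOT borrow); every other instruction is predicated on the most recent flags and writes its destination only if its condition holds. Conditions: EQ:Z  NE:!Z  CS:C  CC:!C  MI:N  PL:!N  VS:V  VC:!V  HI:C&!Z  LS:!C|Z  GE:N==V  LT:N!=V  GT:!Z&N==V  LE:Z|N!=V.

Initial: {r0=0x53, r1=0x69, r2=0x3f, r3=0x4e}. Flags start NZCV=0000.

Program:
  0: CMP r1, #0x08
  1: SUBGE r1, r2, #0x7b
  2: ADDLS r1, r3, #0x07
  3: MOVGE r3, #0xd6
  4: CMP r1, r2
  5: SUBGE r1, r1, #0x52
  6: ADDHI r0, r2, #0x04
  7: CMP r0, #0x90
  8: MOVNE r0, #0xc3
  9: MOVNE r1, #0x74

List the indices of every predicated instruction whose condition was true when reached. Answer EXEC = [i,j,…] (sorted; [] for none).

0: ✓ CMP  NZCV=0010
1: ✓ SUBGE  r1←0xc4
2: · ADDLS
3: ✓ MOVGE  r3←0xd6
4: ✓ CMP  NZCV=1010
5: · SUBGE
6: ✓ ADDHI  r0←0x43
7: ✓ CMP  NZCV=1001
8: ✓ MOVNE  r0←0xc3
9: ✓ MOVNE  r1←0x74

EXEC = [1,3,6,8,9]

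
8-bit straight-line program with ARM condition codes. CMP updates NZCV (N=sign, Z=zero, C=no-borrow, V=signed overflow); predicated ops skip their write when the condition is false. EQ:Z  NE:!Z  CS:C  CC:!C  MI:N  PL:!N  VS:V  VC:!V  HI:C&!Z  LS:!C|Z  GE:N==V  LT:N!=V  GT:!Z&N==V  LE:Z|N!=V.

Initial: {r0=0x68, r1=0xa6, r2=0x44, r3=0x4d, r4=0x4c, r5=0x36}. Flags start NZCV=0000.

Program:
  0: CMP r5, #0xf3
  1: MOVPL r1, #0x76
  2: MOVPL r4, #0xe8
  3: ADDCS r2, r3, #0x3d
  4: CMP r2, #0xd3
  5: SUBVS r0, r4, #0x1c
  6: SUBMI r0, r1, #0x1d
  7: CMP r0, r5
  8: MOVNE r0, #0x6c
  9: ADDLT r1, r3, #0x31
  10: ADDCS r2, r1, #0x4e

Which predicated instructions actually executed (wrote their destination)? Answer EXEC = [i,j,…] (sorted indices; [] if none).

0: ✓ CMP  NZCV=0000
1: ✓ MOVPL  r1←0x76
2: ✓ MOVPL  r4←0xe8
3: · ADDCS
4: ✓ CMP  NZCV=0000
5: · SUBVS
6: · SUBMI
7: ✓ CMP  NZCV=0010
8: ✓ MOVNE  r0←0x6c
9: · ADDLT
10: ✓ ADDCS  r2←0xc4

EXEC = [1,2,8,10]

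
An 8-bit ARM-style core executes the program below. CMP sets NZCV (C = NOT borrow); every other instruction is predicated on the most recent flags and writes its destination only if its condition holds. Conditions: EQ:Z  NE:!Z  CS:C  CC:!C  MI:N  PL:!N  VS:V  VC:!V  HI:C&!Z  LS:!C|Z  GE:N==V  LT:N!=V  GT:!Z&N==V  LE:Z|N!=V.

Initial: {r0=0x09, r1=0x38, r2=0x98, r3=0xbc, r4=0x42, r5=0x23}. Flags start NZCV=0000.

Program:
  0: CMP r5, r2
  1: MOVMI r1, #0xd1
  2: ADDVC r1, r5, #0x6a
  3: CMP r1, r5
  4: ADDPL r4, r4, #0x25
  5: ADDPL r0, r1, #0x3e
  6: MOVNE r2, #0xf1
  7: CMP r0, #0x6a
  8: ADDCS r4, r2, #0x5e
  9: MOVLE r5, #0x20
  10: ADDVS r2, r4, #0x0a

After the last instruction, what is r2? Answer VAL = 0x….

[0] flags=1001 → (cmp)
[1] flags=1001 MI?T → r1=0xd1
[2] flags=1001 VC?F → skip
[3] flags=1010 → (cmp)
[4] flags=1010 PL?F → skip
[5] flags=1010 PL?F → skip
[6] flags=1010 NE?T → r2=0xf1
[7] flags=1000 → (cmp)
[8] flags=1000 CS?F → skip
[9] flags=1000 LE?T → r5=0x20
[10] flags=1000 VS?F → skip

VAL = 0xf1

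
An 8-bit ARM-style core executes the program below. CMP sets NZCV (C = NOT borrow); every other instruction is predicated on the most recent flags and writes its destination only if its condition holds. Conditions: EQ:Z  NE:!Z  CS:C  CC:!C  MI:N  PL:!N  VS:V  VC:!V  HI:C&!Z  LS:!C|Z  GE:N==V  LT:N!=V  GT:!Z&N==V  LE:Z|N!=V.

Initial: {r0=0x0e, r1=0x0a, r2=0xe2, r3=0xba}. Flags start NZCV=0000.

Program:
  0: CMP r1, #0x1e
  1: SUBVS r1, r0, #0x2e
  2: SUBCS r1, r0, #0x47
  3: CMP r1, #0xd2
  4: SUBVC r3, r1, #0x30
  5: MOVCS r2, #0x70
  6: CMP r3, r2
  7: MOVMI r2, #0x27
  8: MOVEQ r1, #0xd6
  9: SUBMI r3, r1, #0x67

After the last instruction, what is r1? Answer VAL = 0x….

0: ✓ CMP  NZCV=1000
1: · SUBVS
2: · SUBCS
3: ✓ CMP  NZCV=0000
4: ✓ SUBVC  r3←0xda
5: · MOVCS
6: ✓ CMP  NZCV=1000
7: ✓ MOVMI  r2←0x27
8: · MOVEQ
9: ✓ SUBMI  r3←0xa3

VAL = 0x0a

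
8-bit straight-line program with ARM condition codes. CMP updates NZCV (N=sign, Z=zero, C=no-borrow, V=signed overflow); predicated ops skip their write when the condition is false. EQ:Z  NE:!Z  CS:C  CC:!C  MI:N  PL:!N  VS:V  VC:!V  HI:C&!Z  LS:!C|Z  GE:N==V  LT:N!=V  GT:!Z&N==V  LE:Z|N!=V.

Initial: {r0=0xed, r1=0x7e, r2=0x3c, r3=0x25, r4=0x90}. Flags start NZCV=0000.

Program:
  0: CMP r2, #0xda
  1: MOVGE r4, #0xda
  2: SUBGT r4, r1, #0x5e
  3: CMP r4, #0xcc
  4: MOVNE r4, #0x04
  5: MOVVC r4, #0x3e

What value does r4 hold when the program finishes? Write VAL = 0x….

VAL = 0x3e

[0] flags=0000 → (cmp)
[1] flags=0000 GE?T → r4=0xda
[2] flags=0000 GT?T → r4=0x20
[3] flags=0000 → (cmp)
[4] flags=0000 NE?T → r4=0x04
[5] flags=0000 VC?T → r4=0x3e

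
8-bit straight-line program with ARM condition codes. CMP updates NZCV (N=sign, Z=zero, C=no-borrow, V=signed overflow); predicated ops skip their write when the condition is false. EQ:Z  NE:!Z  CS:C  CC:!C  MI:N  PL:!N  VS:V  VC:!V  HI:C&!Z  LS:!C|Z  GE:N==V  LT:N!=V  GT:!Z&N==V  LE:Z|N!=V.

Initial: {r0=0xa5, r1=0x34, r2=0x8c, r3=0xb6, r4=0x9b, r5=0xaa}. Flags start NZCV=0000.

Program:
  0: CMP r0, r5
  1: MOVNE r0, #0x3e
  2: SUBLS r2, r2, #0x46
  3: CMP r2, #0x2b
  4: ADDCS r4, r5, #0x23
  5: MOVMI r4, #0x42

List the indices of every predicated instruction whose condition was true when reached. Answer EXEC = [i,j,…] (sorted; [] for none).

EXEC = [1,2,4]

[0] flags=1000 → (cmp)
[1] flags=1000 NE?T → r0=0x3e
[2] flags=1000 LS?T → r2=0x46
[3] flags=0010 → (cmp)
[4] flags=0010 CS?T → r4=0xcd
[5] flags=0010 MI?F → skip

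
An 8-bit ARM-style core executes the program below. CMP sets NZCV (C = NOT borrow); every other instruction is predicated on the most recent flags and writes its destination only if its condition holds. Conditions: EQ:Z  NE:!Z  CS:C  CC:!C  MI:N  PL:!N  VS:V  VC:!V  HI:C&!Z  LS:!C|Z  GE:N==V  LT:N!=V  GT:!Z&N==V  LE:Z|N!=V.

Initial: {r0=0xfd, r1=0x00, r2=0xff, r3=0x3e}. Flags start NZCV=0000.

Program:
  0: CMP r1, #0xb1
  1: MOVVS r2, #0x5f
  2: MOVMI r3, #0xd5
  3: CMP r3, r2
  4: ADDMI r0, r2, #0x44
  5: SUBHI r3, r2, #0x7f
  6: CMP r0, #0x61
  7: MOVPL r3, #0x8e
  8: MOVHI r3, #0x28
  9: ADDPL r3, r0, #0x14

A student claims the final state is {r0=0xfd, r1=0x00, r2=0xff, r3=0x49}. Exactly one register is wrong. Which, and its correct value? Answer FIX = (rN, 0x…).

FIX = (r3, 0x28)

[0] flags=0000 → (cmp)
[1] flags=0000 VS?F → skip
[2] flags=0000 MI?F → skip
[3] flags=0000 → (cmp)
[4] flags=0000 MI?F → skip
[5] flags=0000 HI?F → skip
[6] flags=1010 → (cmp)
[7] flags=1010 PL?F → skip
[8] flags=1010 HI?T → r3=0x28
[9] flags=1010 PL?F → skip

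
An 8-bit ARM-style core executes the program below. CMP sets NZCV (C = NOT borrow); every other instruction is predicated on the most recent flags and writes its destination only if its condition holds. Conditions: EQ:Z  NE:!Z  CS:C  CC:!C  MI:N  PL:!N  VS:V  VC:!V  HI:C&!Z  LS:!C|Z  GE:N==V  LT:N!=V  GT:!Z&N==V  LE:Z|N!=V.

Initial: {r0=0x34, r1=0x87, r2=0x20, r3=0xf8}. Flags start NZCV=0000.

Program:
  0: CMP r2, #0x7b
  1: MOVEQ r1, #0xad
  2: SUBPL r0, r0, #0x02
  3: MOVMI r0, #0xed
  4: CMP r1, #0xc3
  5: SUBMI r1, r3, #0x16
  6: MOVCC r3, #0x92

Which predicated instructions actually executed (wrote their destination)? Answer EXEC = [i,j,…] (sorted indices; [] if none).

0: ✓ CMP  NZCV=1000
1: · MOVEQ
2: · SUBPL
3: ✓ MOVMI  r0←0xed
4: ✓ CMP  NZCV=1000
5: ✓ SUBMI  r1←0xe2
6: ✓ MOVCC  r3←0x92

EXEC = [3,5,6]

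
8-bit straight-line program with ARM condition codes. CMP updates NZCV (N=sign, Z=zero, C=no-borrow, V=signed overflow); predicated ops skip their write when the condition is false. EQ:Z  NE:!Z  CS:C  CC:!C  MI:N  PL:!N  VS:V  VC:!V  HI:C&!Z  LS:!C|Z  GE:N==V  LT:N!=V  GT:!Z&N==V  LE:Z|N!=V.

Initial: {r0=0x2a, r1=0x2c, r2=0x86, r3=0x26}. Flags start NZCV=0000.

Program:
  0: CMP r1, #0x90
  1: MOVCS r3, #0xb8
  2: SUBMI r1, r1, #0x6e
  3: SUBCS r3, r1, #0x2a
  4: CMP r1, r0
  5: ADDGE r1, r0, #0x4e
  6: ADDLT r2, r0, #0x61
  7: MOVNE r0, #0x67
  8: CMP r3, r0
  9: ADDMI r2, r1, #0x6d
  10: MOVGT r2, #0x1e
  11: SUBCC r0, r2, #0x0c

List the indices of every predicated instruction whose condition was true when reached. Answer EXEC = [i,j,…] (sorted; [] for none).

0: ✓ CMP  NZCV=1001
1: · MOVCS
2: ✓ SUBMI  r1←0xbe
3: · SUBCS
4: ✓ CMP  NZCV=1010
5: · ADDGE
6: ✓ ADDLT  r2←0x8b
7: ✓ MOVNE  r0←0x67
8: ✓ CMP  NZCV=1000
9: ✓ ADDMI  r2←0x2b
10: · MOVGT
11: ✓ SUBCC  r0←0x1f

EXEC = [2,6,7,9,11]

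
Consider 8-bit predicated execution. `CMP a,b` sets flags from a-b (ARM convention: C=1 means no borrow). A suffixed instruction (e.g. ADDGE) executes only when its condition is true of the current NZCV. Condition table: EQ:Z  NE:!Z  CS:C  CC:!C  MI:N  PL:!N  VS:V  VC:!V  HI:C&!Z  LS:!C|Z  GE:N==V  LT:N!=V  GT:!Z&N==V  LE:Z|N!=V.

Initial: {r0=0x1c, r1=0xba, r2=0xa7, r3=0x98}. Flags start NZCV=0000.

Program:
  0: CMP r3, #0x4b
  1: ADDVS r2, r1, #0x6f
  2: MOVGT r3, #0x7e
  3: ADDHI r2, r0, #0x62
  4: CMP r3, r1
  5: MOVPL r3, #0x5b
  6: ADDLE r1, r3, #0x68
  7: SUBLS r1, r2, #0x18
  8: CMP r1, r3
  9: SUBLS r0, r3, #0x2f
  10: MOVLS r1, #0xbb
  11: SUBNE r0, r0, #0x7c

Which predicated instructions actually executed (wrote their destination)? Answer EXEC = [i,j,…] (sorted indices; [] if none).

[0] flags=0011 → (cmp)
[1] flags=0011 VS?T → r2=0x29
[2] flags=0011 GT?F → skip
[3] flags=0011 HI?T → r2=0x7e
[4] flags=1000 → (cmp)
[5] flags=1000 PL?F → skip
[6] flags=1000 LE?T → r1=0x00
[7] flags=1000 LS?T → r1=0x66
[8] flags=1001 → (cmp)
[9] flags=1001 LS?T → r0=0x69
[10] flags=1001 LS?T → r1=0xbb
[11] flags=1001 NE?T → r0=0xed

EXEC = [1,3,6,7,9,10,11]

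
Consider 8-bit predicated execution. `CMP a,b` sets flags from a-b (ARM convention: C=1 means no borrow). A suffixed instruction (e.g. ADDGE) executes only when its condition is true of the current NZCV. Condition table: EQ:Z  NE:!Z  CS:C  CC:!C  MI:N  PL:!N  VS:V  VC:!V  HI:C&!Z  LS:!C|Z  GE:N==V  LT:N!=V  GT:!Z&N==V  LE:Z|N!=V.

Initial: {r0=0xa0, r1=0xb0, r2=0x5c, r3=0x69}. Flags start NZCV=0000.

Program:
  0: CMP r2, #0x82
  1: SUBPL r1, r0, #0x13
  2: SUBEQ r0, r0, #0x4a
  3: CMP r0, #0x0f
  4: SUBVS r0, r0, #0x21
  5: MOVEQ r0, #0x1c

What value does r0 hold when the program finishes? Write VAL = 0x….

0: ✓ CMP  NZCV=1001
1: · SUBPL
2: · SUBEQ
3: ✓ CMP  NZCV=1010
4: · SUBVS
5: · MOVEQ

VAL = 0xa0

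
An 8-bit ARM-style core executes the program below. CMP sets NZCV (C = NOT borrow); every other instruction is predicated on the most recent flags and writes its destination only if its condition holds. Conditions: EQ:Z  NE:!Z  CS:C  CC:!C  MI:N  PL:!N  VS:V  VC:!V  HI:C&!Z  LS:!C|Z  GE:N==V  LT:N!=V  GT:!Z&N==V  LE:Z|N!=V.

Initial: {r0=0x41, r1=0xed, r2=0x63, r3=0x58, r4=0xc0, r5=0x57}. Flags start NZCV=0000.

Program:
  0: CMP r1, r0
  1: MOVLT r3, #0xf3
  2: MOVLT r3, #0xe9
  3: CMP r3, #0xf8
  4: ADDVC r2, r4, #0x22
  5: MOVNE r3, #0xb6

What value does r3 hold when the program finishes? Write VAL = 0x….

0: ✓ CMP  NZCV=1010
1: ✓ MOVLT  r3←0xf3
2: ✓ MOVLT  r3←0xe9
3: ✓ CMP  NZCV=1000
4: ✓ ADDVC  r2←0xe2
5: ✓ MOVNE  r3←0xb6

VAL = 0xb6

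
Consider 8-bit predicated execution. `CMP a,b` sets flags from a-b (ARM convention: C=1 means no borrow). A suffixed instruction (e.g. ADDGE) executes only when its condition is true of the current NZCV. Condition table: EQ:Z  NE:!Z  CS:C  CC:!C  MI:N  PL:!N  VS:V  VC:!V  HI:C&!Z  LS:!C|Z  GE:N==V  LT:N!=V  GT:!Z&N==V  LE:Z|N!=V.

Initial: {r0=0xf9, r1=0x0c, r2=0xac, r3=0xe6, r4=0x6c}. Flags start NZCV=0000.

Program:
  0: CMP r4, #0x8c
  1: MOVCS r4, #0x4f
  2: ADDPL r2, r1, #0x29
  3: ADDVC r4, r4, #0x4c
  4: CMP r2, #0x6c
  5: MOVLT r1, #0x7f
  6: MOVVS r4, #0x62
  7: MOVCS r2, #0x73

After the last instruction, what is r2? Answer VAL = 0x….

VAL = 0x73

0: ✓ CMP  NZCV=1001
1: · MOVCS
2: · ADDPL
3: · ADDVC
4: ✓ CMP  NZCV=0011
5: ✓ MOVLT  r1←0x7f
6: ✓ MOVVS  r4←0x62
7: ✓ MOVCS  r2←0x73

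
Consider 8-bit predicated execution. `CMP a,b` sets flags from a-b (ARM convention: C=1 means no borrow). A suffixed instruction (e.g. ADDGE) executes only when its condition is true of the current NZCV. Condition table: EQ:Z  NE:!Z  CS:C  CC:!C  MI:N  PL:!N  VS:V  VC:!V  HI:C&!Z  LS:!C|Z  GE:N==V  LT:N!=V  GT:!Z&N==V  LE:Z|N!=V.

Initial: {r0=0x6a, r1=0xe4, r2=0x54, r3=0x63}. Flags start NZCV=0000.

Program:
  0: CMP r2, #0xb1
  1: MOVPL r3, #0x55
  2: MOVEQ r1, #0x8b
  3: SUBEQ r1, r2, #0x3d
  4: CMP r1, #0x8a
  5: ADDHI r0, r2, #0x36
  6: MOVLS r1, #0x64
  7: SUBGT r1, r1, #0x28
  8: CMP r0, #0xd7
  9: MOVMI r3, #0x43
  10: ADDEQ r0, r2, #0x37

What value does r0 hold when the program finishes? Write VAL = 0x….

VAL = 0x8a

[0] flags=1001 → (cmp)
[1] flags=1001 PL?F → skip
[2] flags=1001 EQ?F → skip
[3] flags=1001 EQ?F → skip
[4] flags=0010 → (cmp)
[5] flags=0010 HI?T → r0=0x8a
[6] flags=0010 LS?F → skip
[7] flags=0010 GT?T → r1=0xbc
[8] flags=1000 → (cmp)
[9] flags=1000 MI?T → r3=0x43
[10] flags=1000 EQ?F → skip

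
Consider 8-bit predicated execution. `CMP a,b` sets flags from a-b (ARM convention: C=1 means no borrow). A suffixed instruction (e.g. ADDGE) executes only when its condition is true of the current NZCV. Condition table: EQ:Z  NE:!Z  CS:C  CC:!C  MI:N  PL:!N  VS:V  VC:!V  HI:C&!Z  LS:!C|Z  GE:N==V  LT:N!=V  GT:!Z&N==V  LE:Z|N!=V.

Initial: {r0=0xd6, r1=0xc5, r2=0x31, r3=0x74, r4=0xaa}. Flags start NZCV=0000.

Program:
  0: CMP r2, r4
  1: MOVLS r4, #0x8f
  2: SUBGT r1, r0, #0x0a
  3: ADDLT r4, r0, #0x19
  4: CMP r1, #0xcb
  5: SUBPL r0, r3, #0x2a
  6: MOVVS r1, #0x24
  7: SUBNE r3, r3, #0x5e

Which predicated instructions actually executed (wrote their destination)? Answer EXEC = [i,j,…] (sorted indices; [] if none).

EXEC = [1,2,5,7]

0: ✓ CMP  NZCV=1001
1: ✓ MOVLS  r4←0x8f
2: ✓ SUBGT  r1←0xcc
3: · ADDLT
4: ✓ CMP  NZCV=0010
5: ✓ SUBPL  r0←0x4a
6: · MOVVS
7: ✓ SUBNE  r3←0x16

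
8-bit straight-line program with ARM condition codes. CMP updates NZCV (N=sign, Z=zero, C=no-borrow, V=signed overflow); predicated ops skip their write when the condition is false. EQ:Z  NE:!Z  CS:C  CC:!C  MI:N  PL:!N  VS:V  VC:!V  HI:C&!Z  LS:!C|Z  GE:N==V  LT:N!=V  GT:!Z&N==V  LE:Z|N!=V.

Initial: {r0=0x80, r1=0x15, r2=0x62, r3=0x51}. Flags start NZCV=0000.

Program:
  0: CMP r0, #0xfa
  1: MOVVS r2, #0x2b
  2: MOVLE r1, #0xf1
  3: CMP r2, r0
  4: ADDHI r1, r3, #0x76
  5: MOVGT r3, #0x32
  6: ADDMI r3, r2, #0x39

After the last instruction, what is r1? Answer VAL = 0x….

VAL = 0xf1

[0] flags=1000 → (cmp)
[1] flags=1000 VS?F → skip
[2] flags=1000 LE?T → r1=0xf1
[3] flags=1001 → (cmp)
[4] flags=1001 HI?F → skip
[5] flags=1001 GT?T → r3=0x32
[6] flags=1001 MI?T → r3=0x9b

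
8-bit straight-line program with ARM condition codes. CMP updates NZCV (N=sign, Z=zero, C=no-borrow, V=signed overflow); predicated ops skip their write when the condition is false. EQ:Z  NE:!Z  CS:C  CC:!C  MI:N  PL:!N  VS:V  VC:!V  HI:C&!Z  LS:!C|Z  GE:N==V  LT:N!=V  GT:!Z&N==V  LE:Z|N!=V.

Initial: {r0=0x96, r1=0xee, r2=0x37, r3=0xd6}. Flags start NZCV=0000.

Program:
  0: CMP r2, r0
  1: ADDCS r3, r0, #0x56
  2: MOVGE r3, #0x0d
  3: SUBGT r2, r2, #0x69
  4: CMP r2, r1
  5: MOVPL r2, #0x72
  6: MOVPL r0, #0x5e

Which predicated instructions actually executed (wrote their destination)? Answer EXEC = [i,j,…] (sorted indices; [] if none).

[0] flags=1001 → (cmp)
[1] flags=1001 CS?F → skip
[2] flags=1001 GE?T → r3=0x0d
[3] flags=1001 GT?T → r2=0xce
[4] flags=1000 → (cmp)
[5] flags=1000 PL?F → skip
[6] flags=1000 PL?F → skip

EXEC = [2,3]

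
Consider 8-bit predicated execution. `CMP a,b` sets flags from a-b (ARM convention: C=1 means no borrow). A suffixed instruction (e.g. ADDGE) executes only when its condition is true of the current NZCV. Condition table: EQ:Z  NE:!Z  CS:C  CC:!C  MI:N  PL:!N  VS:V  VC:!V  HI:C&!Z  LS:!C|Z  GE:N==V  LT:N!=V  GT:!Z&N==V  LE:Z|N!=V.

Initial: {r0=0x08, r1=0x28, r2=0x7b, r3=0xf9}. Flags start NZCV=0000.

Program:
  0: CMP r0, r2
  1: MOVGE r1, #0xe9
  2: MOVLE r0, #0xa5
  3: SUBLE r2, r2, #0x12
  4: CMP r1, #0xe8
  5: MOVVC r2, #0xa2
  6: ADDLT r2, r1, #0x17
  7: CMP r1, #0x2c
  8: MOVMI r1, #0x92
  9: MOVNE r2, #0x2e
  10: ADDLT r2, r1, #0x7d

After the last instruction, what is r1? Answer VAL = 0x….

0: ✓ CMP  NZCV=1000
1: · MOVGE
2: ✓ MOVLE  r0←0xa5
3: ✓ SUBLE  r2←0x69
4: ✓ CMP  NZCV=0000
5: ✓ MOVVC  r2←0xa2
6: · ADDLT
7: ✓ CMP  NZCV=1000
8: ✓ MOVMI  r1←0x92
9: ✓ MOVNE  r2←0x2e
10: ✓ ADDLT  r2←0x0f

VAL = 0x92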